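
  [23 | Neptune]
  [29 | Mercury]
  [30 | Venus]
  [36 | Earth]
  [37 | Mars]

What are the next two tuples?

[43 | Jupiter], [44 | Saturn]

First coordinate: alternating steps +6, +1, +6, +1, …, so 23, 29, 30, 36, 37 → 43 → 44.
Planet: runs through the planets Mercury→Neptune; Neptune, Mercury, Venus, Earth, Mars → Jupiter → Saturn.
So the next two tuples are [43 | Jupiter] and [44 | Saturn].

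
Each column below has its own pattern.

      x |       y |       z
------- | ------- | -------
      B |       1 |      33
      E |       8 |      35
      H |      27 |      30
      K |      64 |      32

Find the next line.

Column x: letters move forward 3 places in the alphabet, so B, E, H, K → N.
Column y goes 1, 8, 27, 64 → 125 (perfect cubes: 1³, 2³, 3³, …).
Column z: alternating steps +2, −5, +2, −5, …, so 33, 35, 30, 32 → 27.
Combining the parts gives N  125  27.

N  125  27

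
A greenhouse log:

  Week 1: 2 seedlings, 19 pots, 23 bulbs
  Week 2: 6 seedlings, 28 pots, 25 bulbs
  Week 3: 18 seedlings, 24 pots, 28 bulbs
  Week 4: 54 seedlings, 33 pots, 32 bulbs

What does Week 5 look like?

For the seedlings, ×3 each step: 2, 6, 18, 54 → 162.
Pots: alternating steps +9, −4, +9, −4, …; 19, 28, 24, 33 → 29.
Bulbs — differences are 2, 3, 4, … (increasing by 1 each time): 23, 25, 28, 32 → 37.
Combining the parts gives 162 seedlings, 29 pots, 37 bulbs.

162 seedlings, 29 pots, 37 bulbs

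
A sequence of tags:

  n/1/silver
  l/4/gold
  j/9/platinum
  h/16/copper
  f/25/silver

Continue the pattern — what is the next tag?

d/36/gold

For the letter, letters move back 2 places in the alphabet: n, l, j, h, f → d.
Second component: perfect squares: 1², 2², 3², …, so 1, 4, 9, 16, 25 → 36.
Metal: repeats silver → gold → platinum → copper, so silver, gold, platinum, copper, silver → gold.
So the next tag is d/36/gold.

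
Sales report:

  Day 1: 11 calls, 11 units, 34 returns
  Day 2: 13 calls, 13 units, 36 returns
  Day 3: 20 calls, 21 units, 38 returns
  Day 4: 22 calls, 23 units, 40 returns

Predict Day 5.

29 calls, 31 units, 42 returns

Calls: 11, 13, 20, 22 → 29 (alternating steps +2, +7, +2, +7, …).
Units — alternating steps +2, +8, +2, +8, …: 11, 13, 21, 23 → 31.
Returns: +2 each step; 34, 36, 38, 40 → 42.
So the next row is 29 calls, 31 units, 42 returns.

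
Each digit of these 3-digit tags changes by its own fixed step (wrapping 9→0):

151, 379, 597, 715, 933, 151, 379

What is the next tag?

First digit: +2 each step, mod 10, so 1, 3, 5, 7, 9, 1, 3 → 5.
Second digit: +2 each step, mod 10; 5, 7, 9, 1, 3, 5, 7 → 9.
Third digit: −2 each step, mod 10, so 1, 9, 7, 5, 3, 1, 9 → 7.
So the next tag is 597.

597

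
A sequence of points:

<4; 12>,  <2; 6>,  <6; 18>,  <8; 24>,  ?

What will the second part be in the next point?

First part: each term is the sum of the two before it; 4, 2, 6, 8 → 14.
Second part: 12, 6, 18, 24 → 42 (always 3 × the first part).

42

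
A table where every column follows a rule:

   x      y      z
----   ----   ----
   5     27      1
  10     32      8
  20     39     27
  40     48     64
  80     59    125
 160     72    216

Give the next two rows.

320  87  343; 640  104  512

Column x: ×2 each step, so 5, 10, 20, 40, 80, 160 → 320 → 640.
Column y — differences are 5, 7, 9, … (increasing by 2 each time): 27, 32, 39, 48, 59, 72 → 87 → 104.
Column z — perfect cubes: 1³, 2³, 3³, …: 1, 8, 27, 64, 125, 216 → 343 → 512.
Putting the parts together: 320  87  343 and then 640  104  512.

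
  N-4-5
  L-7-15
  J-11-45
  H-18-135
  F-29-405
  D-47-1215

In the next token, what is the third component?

3645

Third component: 5, 15, 45, 135, 405, 1215 → 3645 (×3 each step).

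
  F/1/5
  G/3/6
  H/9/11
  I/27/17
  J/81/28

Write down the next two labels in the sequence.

Letter: letters move forward 1 place in the alphabet, so F, G, H, I, J → K → L.
Second component: ×3 each step; 1, 3, 9, 27, 81 → 243 → 729.
Third component goes 5, 6, 11, 17, 28 → 45 → 73 (each term is the sum of the two before it).
Putting the parts together: K/243/45 and then L/729/73.

K/243/45 then L/729/73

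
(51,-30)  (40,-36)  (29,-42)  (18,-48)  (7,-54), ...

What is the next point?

First slot: 51, 40, 29, 18, 7 → -4 (−11 each step).
Second slot: -30, -36, -42, -48, -54 → -60 (−6 each step).
So the next point is (-4,-60).

(-4,-60)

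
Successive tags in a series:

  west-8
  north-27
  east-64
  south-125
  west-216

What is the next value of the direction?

north

Direction: west, north, east, south, west → north (repeats west → north → east → south).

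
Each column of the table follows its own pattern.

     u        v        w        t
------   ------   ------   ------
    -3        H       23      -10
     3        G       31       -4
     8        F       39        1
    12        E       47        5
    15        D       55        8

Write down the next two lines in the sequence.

Column u — differences are 6, 5, 4, … (decreasing by 1 each time): -3, 3, 8, 12, 15 → 17 → 18.
Column v — letters move back 1 place in the alphabet: H, G, F, E, D → C → B.
Column w goes 23, 31, 39, 47, 55 → 63 → 71 (+8 each step).
Column t: -10, -4, 1, 5, 8 → 10 → 11 (always 7 less than the column u).
So the next two lines are 17  C  63  10 and 18  B  71  11.

17  C  63  10; 18  B  71  11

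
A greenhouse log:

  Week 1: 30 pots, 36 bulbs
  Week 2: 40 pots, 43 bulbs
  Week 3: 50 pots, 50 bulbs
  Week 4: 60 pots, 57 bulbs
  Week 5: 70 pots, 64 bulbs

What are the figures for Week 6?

80 pots, 71 bulbs

Pots: +10 each step, so 30, 40, 50, 60, 70 → 80.
Bulbs: +7 each step; 36, 43, 50, 57, 64 → 71.
Putting it together: 80 pots, 71 bulbs.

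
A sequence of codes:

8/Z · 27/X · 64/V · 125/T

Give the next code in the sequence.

216/R

First component — perfect cubes: 2³, 3³, 4³, …: 8, 27, 64, 125 → 216.
Letter: letters move back 2 places in the alphabet, so Z, X, V, T → R.
So the next code is 216/R.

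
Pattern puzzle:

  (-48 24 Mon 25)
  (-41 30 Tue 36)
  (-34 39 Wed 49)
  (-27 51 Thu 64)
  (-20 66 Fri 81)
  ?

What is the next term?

(-13 84 Sat 100)

First entry: -48, -41, -34, -27, -20 → -13 (+7 each step).
Second entry — differences are 6, 9, 12, … (increasing by 3 each time): 24, 30, 39, 51, 66 → 84.
Day: Mon, Tue, Wed, Thu, Fri → Sat (runs through the weekdays Mon→Sun).
Fourth entry — perfect squares: 5², 6², 7², …: 25, 36, 49, 64, 81 → 100.
Combining the parts gives (-13 84 Sat 100).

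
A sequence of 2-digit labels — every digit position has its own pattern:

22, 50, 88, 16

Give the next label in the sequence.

For the first digit, +3 each step, mod 10: 2, 5, 8, 1 → 4.
Second digit: −2 each step, mod 10, so 2, 0, 8, 6 → 4.
Combining the parts gives 44.

44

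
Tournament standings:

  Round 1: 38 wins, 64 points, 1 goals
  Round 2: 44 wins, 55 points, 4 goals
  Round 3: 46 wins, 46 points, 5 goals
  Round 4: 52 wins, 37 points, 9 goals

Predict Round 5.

Wins — alternating steps +6, +2, +6, +2, …: 38, 44, 46, 52 → 54.
Points: −9 each step, so 64, 55, 46, 37 → 28.
Goals goes 1, 4, 5, 9 → 14 (each term is the sum of the two before it).
Putting it together: 54 wins, 28 points, 14 goals.

54 wins, 28 points, 14 goals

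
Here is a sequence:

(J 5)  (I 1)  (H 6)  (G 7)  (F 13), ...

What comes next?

(E 20)

Letter: letters move back 1 place in the alphabet, so J, I, H, G, F → E.
Second part — each term is the sum of the two before it: 5, 1, 6, 7, 13 → 20.
Putting it together: (E 20).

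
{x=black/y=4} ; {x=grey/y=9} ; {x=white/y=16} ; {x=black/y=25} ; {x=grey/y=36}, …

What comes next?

X: repeats black → grey → white; black, grey, white, black, grey → white.
Y goes 4, 9, 16, 25, 36 → 49 (perfect squares: 2², 3², 4², …).
Putting it together: {x=white/y=49}.

{x=white/y=49}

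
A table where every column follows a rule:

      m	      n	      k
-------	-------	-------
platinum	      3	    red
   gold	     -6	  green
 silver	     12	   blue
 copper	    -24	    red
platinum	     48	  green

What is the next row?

Column m: platinum, gold, silver, copper, platinum → gold (repeats platinum → gold → silver → copper).
Column n: ×(-2) each step; 3, -6, 12, -24, 48 → -96.
Column k: repeats red → green → blue; red, green, blue, red, green → blue.
Putting it together: gold  -96  blue.

gold  -96  blue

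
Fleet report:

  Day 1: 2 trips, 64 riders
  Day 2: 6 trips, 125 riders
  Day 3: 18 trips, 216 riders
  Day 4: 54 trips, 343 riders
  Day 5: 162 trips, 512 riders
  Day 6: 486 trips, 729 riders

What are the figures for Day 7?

Trips goes 2, 6, 18, 54, 162, 486 → 1458 (×3 each step).
Riders: perfect cubes: 4³, 5³, 6³, …; 64, 125, 216, 343, 512, 729 → 1000.
Combining the parts gives 1458 trips, 1000 riders.

1458 trips, 1000 riders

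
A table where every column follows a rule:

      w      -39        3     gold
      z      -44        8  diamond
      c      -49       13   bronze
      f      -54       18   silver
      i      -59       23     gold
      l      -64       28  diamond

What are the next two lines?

Letter — letters move forward 3 places in the alphabet, wrapping Z→A: w, z, c, f, i, l → o → r.
For the second component, −5 each step: -39, -44, -49, -54, -59, -64 → -69 → -74.
Third component: +5 each step, so 3, 8, 13, 18, 23, 28 → 33 → 38.
For the rank, repeats gold → diamond → bronze → silver: gold, diamond, bronze, silver, gold, diamond → bronze → silver.
Putting the parts together: o  -69  33  bronze and then r  -74  38  silver.

o  -69  33  bronze; r  -74  38  silver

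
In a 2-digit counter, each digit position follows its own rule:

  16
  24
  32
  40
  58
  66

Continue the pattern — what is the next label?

First digit: +1 each step, mod 10; 1, 2, 3, 4, 5, 6 → 7.
Second digit — −2 each step, mod 10: 6, 4, 2, 0, 8, 6 → 4.
So the next label is 74.

74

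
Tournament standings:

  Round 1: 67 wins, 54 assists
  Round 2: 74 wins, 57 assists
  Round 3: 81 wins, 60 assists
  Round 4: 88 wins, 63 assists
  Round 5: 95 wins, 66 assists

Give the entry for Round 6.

102 wins, 69 assists

Wins: 67, 74, 81, 88, 95 → 102 (+7 each step).
For the assists, +3 each step: 54, 57, 60, 63, 66 → 69.
So the next row is 102 wins, 69 assists.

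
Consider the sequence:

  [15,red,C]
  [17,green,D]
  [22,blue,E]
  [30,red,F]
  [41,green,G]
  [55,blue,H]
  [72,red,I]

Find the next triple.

[92,green,J]

First slot — differences are 2, 5, 8, … (increasing by 3 each time): 15, 17, 22, 30, 41, 55, 72 → 92.
Colour — repeats red → green → blue: red, green, blue, red, green, blue, red → green.
For the letter, letters move forward 1 place in the alphabet: C, D, E, F, G, H, I → J.
Combining the parts gives [92,green,J].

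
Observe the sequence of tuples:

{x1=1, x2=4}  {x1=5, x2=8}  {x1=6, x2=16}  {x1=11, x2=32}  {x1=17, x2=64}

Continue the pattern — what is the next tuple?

{x1=28, x2=128}

X1 — each term is the sum of the two before it: 1, 5, 6, 11, 17 → 28.
X2 — ×2 each step: 4, 8, 16, 32, 64 → 128.
So the next tuple is {x1=28, x2=128}.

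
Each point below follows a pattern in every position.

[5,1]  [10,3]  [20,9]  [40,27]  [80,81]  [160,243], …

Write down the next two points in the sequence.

First coordinate: ×2 each step, so 5, 10, 20, 40, 80, 160 → 320 → 640.
For the second coordinate, ×3 each step: 1, 3, 9, 27, 81, 243 → 729 → 2187.
So the next two points are [320,729] and [640,2187].

[320,729], [640,2187]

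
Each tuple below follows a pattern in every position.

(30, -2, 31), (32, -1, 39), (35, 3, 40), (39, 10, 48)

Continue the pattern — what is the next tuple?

First component: differences are 2, 3, 4, … (increasing by 1 each time), so 30, 32, 35, 39 → 44.
For the second component, differences are 1, 4, 7, … (increasing by 3 each time): -2, -1, 3, 10 → 20.
For the third component, alternating steps +8, +1, +8, +1, …: 31, 39, 40, 48 → 49.
Putting it together: (44, 20, 49).

(44, 20, 49)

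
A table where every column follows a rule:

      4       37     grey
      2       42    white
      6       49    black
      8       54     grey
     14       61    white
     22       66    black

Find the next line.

36  73  grey

First component goes 4, 2, 6, 8, 14, 22 → 36 (each term is the sum of the two before it).
Second component: alternating steps +5, +7, +5, +7, …, so 37, 42, 49, 54, 61, 66 → 73.
Shade: repeats grey → white → black; grey, white, black, grey, white, black → grey.
Combining the parts gives 36  73  grey.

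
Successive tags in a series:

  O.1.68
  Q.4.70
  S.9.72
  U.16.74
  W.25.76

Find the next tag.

For the letter, letters move forward 2 places in the alphabet: O, Q, S, U, W → Y.
Second component: perfect squares: 1², 2², 3², …; 1, 4, 9, 16, 25 → 36.
Third component — +2 each step: 68, 70, 72, 74, 76 → 78.
So the next tag is Y.36.78.

Y.36.78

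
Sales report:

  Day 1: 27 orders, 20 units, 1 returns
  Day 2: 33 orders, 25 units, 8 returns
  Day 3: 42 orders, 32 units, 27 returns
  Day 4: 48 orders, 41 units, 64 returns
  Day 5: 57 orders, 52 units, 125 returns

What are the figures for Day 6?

Orders — alternating steps +6, +9, +6, +9, …: 27, 33, 42, 48, 57 → 63.
Units: differences are 5, 7, 9, … (increasing by 2 each time); 20, 25, 32, 41, 52 → 65.
Returns: perfect cubes: 1³, 2³, 3³, …; 1, 8, 27, 64, 125 → 216.
Putting it together: 63 orders, 65 units, 216 returns.

63 orders, 65 units, 216 returns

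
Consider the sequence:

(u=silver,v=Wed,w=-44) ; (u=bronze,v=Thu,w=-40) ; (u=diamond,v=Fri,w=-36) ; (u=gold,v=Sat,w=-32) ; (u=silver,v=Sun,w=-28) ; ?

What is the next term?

(u=bronze,v=Mon,w=-24)

For the u, repeats silver → bronze → diamond → gold: silver, bronze, diamond, gold, silver → bronze.
V — runs through the weekdays Mon→Sun: Wed, Thu, Fri, Sat, Sun → Mon.
W: -44, -40, -36, -32, -28 → -24 (+4 each step).
So the next term is (u=bronze,v=Mon,w=-24).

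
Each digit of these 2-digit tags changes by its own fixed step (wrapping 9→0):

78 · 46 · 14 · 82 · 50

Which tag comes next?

28

First digit: −3 each step, mod 10; 7, 4, 1, 8, 5 → 2.
Second digit — −2 each step, mod 10: 8, 6, 4, 2, 0 → 8.
Putting it together: 28.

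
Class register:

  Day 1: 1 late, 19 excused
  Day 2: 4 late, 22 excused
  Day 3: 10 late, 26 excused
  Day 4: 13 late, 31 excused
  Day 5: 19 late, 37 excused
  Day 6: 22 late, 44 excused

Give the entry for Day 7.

28 late, 52 excused

Late: alternating steps +3, +6, +3, +6, …, so 1, 4, 10, 13, 19, 22 → 28.
Excused goes 19, 22, 26, 31, 37, 44 → 52 (differences are 3, 4, 5, … (increasing by 1 each time)).
Putting it together: 28 late, 52 excused.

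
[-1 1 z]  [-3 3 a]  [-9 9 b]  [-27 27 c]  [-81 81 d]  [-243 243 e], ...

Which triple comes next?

First slot goes -1, -3, -9, -27, -81, -243 → -729 (×3 each step).
Second slot goes 1, 3, 9, 27, 81, 243 → 729 (always the negative of the first slot).
Letter — letters move forward 1 place in the alphabet, wrapping Z→A: z, a, b, c, d, e → f.
So the next triple is [-729 729 f].

[-729 729 f]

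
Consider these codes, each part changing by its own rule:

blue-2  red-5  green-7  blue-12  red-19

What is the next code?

Colour goes blue, red, green, blue, red → green (repeats blue → red → green).
Second component goes 2, 5, 7, 12, 19 → 31 (each term is the sum of the two before it).
So the next code is green-31.

green-31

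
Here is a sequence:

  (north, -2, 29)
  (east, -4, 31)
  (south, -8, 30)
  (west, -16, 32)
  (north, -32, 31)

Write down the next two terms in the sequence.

Direction: north, east, south, west, north → east → south (repeats north → east → south → west).
Second entry: ×2 each step, so -2, -4, -8, -16, -32 → -64 → -128.
Third entry — alternating steps +2, −1, +2, −1, …: 29, 31, 30, 32, 31 → 33 → 32.
Putting the parts together: (east, -64, 33) and then (south, -128, 32).

(east, -64, 33), (south, -128, 32)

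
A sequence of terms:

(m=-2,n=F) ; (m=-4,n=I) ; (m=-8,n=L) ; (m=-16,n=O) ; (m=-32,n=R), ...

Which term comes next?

(m=-64,n=U)

M goes -2, -4, -8, -16, -32 → -64 (×2 each step).
N — letters move forward 3 places in the alphabet: F, I, L, O, R → U.
So the next term is (m=-64,n=U).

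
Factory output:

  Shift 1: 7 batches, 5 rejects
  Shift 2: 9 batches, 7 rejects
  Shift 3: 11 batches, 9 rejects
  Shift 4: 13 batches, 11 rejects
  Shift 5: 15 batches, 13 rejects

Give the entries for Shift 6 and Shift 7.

17 batches, 15 rejects; 19 batches, 17 rejects

Batches: +2 each step; 7, 9, 11, 13, 15 → 17 → 19.
Rejects: always the previous value of the batches; 5, 7, 9, 11, 13 → 15 → 17.
Putting the parts together: 17 batches, 15 rejects and then 19 batches, 17 rejects.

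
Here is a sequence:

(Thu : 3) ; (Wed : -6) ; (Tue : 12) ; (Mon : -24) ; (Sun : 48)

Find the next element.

(Sat : -96)

Day — runs backward through the weekdays Mon→Sun: Thu, Wed, Tue, Mon, Sun → Sat.
Second component goes 3, -6, 12, -24, 48 → -96 (×(-2) each step).
Putting it together: (Sat : -96).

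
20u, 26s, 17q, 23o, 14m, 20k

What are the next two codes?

First component: alternating steps +6, −9, +6, −9, …; 20, 26, 17, 23, 14, 20 → 11 → 17.
Letter: letters move back 2 places in the alphabet; u, s, q, o, m, k → i → g.
Putting the parts together: 11i and then 17g.

11i, 17g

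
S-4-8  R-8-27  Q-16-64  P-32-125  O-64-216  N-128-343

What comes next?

M-256-512

Letter: letters move back 1 place in the alphabet; S, R, Q, P, O, N → M.
Second component goes 4, 8, 16, 32, 64, 128 → 256 (×2 each step).
Third component: perfect cubes: 2³, 3³, 4³, …, so 8, 27, 64, 125, 216, 343 → 512.
So the next code is M-256-512.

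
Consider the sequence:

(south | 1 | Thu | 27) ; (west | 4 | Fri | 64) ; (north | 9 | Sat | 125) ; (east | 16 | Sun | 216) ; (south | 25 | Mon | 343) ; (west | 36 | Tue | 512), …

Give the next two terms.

Direction: repeats south → west → north → east, so south, west, north, east, south, west → north → east.
For the second value, perfect squares: 1², 2², 3², …: 1, 4, 9, 16, 25, 36 → 49 → 64.
Day: Thu, Fri, Sat, Sun, Mon, Tue → Wed → Thu (runs through the weekdays Mon→Sun).
Fourth value goes 27, 64, 125, 216, 343, 512 → 729 → 1000 (perfect cubes: 3³, 4³, 5³, …).
Putting the parts together: (north | 49 | Wed | 729) and then (east | 64 | Thu | 1000).

(north | 49 | Wed | 729), (east | 64 | Thu | 1000)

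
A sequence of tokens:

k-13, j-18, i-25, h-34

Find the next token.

Letter: k, j, i, h → g (letters move back 1 place in the alphabet).
Second component: 13, 18, 25, 34 → 45 (differences are 5, 7, 9, … (increasing by 2 each time)).
Putting it together: g-45.

g-45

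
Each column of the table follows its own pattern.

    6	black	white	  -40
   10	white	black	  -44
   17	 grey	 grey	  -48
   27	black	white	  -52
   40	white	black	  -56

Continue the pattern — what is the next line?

First component goes 6, 10, 17, 27, 40 → 56 (differences are 4, 7, 10, … (increasing by 3 each time)).
First shade: repeats black → white → grey; black, white, grey, black, white → grey.
Second shade: white, black, grey, white, black → grey (repeats white → black → grey).
Fourth component — −4 each step: -40, -44, -48, -52, -56 → -60.
Putting it together: 56  grey  grey  -60.

56  grey  grey  -60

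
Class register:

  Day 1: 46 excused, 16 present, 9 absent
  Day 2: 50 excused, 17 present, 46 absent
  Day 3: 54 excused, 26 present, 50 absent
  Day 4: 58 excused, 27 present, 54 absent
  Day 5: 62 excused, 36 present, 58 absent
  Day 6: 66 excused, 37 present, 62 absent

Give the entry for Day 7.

Excused: +4 each step; 46, 50, 54, 58, 62, 66 → 70.
Present: alternating steps +1, +9, +1, +9, …; 16, 17, 26, 27, 36, 37 → 46.
For the absent, always the previous value of the excused: 9, 46, 50, 54, 58, 62 → 66.
Combining the parts gives 70 excused, 46 present, 66 absent.

70 excused, 46 present, 66 absent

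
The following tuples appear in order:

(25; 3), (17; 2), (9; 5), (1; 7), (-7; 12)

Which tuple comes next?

(-15; 19)

First component: 25, 17, 9, 1, -7 → -15 (−8 each step).
Second component: each term is the sum of the two before it; 3, 2, 5, 7, 12 → 19.
So the next tuple is (-15; 19).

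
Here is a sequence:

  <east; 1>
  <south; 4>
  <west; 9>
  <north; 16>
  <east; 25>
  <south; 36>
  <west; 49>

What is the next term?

<north; 64>

Direction — repeats east → south → west → north: east, south, west, north, east, south, west → north.
Second part goes 1, 4, 9, 16, 25, 36, 49 → 64 (perfect squares: 1², 2², 3², …).
Putting it together: <north; 64>.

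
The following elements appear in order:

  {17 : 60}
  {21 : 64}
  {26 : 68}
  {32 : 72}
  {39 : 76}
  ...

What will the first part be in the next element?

First part goes 17, 21, 26, 32, 39 → 47 (differences are 4, 5, 6, … (increasing by 1 each time)).
For the second part, +4 each step: 60, 64, 68, 72, 76 → 80.

47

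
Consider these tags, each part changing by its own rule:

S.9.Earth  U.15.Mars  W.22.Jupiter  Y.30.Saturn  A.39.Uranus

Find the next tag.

For the letter, letters move forward 2 places in the alphabet, wrapping Z→A: S, U, W, Y, A → C.
Second component: 9, 15, 22, 30, 39 → 49 (differences are 6, 7, 8, … (increasing by 1 each time)).
Planet: runs through the planets Mercury→Neptune; Earth, Mars, Jupiter, Saturn, Uranus → Neptune.
Putting it together: C.49.Neptune.

C.49.Neptune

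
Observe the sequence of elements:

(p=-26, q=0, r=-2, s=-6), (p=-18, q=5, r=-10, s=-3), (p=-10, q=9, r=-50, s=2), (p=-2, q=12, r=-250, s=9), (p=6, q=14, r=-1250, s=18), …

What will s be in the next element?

29

S: differences are 3, 5, 7, … (increasing by 2 each time), so -6, -3, 2, 9, 18 → 29.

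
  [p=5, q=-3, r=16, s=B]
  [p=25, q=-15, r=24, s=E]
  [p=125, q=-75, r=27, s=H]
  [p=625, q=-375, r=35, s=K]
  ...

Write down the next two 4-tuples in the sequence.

P: 5, 25, 125, 625 → 3125 → 15625 (×5 each step).
Q: ×5 each step; -3, -15, -75, -375 → -1875 → -9375.
R: alternating steps +8, +3, +8, +3, …, so 16, 24, 27, 35 → 38 → 46.
S goes B, E, H, K → N → Q (letters move forward 3 places in the alphabet).
So the next two 4-tuples are [p=3125, q=-1875, r=38, s=N] and [p=15625, q=-9375, r=46, s=Q].

[p=3125, q=-1875, r=38, s=N], [p=15625, q=-9375, r=46, s=Q]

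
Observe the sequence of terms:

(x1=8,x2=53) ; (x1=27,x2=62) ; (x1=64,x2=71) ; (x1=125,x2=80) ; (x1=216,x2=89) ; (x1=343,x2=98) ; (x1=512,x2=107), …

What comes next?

X1 goes 8, 27, 64, 125, 216, 343, 512 → 729 (perfect cubes: 2³, 3³, 4³, …).
X2 goes 53, 62, 71, 80, 89, 98, 107 → 116 (+9 each step).
Combining the parts gives (x1=729,x2=116).

(x1=729,x2=116)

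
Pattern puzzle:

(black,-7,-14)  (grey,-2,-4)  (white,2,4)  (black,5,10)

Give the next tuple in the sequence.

(grey,7,14)

Shade: black, grey, white, black → grey (repeats black → grey → white).
Second coordinate: differences are 5, 4, 3, … (decreasing by 1 each time), so -7, -2, 2, 5 → 7.
Third coordinate — always 2 × the second coordinate: -14, -4, 4, 10 → 14.
Putting it together: (grey,7,14).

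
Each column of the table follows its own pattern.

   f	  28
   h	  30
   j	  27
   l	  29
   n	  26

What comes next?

Letter: letters move forward 2 places in the alphabet, so f, h, j, l, n → p.
Second component — alternating steps +2, −3, +2, −3, …: 28, 30, 27, 29, 26 → 28.
Putting it together: p  28.

p  28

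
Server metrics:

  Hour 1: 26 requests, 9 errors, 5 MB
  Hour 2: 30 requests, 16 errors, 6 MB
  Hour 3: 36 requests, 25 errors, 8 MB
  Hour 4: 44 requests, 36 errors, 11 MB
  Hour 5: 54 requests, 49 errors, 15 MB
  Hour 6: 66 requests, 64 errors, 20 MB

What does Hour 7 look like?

80 requests, 81 errors, 26 MB

Requests — differences are 4, 6, 8, … (increasing by 2 each time): 26, 30, 36, 44, 54, 66 → 80.
Errors: perfect squares: 3², 4², 5², …; 9, 16, 25, 36, 49, 64 → 81.
MB: differences are 1, 2, 3, … (increasing by 1 each time), so 5, 6, 8, 11, 15, 20 → 26.
So the next row is 80 requests, 81 errors, 26 MB.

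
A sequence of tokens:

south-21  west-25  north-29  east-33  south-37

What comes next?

west-41

Direction: repeats south → west → north → east, so south, west, north, east, south → west.
Second component: +4 each step, so 21, 25, 29, 33, 37 → 41.
Putting it together: west-41.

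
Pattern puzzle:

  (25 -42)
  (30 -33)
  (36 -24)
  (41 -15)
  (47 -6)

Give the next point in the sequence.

(52 3)

First part: alternating steps +5, +6, +5, +6, …, so 25, 30, 36, 41, 47 → 52.
For the second part, +9 each step: -42, -33, -24, -15, -6 → 3.
So the next point is (52 3).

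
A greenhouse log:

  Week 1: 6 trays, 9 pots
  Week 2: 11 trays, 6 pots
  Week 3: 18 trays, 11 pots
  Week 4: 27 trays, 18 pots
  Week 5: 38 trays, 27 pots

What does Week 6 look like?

Trays: differences are 5, 7, 9, … (increasing by 2 each time); 6, 11, 18, 27, 38 → 51.
Pots: 9, 6, 11, 18, 27 → 38 (always the previous value of the trays).
So the next row is 51 trays, 38 pots.

51 trays, 38 pots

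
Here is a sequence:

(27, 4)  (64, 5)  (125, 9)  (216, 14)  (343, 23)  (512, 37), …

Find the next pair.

First value — perfect cubes: 3³, 4³, 5³, …: 27, 64, 125, 216, 343, 512 → 729.
Second value — each term is the sum of the two before it: 4, 5, 9, 14, 23, 37 → 60.
So the next pair is (729, 60).

(729, 60)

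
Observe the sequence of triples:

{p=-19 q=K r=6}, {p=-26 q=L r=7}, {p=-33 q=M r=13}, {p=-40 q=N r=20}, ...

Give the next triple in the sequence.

{p=-47 q=O r=33}

P goes -19, -26, -33, -40 → -47 (−7 each step).
Q — letters move forward 1 place in the alphabet: K, L, M, N → O.
R — each term is the sum of the two before it: 6, 7, 13, 20 → 33.
Combining the parts gives {p=-47 q=O r=33}.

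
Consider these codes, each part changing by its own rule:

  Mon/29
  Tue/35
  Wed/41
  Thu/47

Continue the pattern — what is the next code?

Fri/53

Day: runs through the weekdays Mon→Sun; Mon, Tue, Wed, Thu → Fri.
Second component: 29, 35, 41, 47 → 53 (+6 each step).
So the next code is Fri/53.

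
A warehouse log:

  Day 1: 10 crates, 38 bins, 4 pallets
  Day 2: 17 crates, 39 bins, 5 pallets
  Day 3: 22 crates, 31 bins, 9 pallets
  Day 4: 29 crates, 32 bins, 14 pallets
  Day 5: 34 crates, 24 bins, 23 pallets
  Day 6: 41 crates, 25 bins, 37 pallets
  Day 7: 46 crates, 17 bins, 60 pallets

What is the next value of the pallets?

Crates: alternating steps +7, +5, +7, +5, …, so 10, 17, 22, 29, 34, 41, 46 → 53.
Bins goes 38, 39, 31, 32, 24, 25, 17 → 18 (alternating steps +1, −8, +1, −8, …).
For the pallets, each term is the sum of the two before it: 4, 5, 9, 14, 23, 37, 60 → 97.

97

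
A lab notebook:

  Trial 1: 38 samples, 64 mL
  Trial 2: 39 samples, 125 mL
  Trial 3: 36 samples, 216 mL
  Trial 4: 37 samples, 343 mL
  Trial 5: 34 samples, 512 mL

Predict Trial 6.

Samples: alternating steps +1, −3, +1, −3, …; 38, 39, 36, 37, 34 → 35.
ML: perfect cubes: 4³, 5³, 6³, …; 64, 125, 216, 343, 512 → 729.
So the next row is 35 samples, 729 mL.

35 samples, 729 mL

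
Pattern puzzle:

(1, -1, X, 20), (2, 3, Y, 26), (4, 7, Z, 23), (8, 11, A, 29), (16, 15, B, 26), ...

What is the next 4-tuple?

First entry goes 1, 2, 4, 8, 16 → 32 (×2 each step).
Second entry: +4 each step, so -1, 3, 7, 11, 15 → 19.
Letter — letters move forward 1 place in the alphabet, wrapping Z→A: X, Y, Z, A, B → C.
For the fourth entry, alternating steps +6, −3, +6, −3, …: 20, 26, 23, 29, 26 → 32.
Putting it together: (32, 19, C, 32).

(32, 19, C, 32)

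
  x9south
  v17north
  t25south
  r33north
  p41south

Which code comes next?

n49north

Letter: x, v, t, r, p → n (letters move back 2 places in the alphabet).
Second component goes 9, 17, 25, 33, 41 → 49 (+8 each step).
Direction — alternates south ↔ north: south, north, south, north, south → north.
Putting it together: n49north.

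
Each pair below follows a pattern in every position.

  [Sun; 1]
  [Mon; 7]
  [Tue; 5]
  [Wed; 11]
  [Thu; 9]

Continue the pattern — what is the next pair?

Day: runs through the weekdays Mon→Sun, so Sun, Mon, Tue, Wed, Thu → Fri.
For the second part, alternating steps +6, −2, +6, −2, …: 1, 7, 5, 11, 9 → 15.
Putting it together: [Fri; 15].

[Fri; 15]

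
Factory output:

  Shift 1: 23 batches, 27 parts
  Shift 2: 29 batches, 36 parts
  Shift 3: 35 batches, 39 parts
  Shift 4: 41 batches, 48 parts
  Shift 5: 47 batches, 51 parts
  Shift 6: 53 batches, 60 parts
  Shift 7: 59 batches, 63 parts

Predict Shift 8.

Batches goes 23, 29, 35, 41, 47, 53, 59 → 65 (+6 each step).
Parts: alternating steps +9, +3, +9, +3, …; 27, 36, 39, 48, 51, 60, 63 → 72.
So the next row is 65 batches, 72 parts.

65 batches, 72 parts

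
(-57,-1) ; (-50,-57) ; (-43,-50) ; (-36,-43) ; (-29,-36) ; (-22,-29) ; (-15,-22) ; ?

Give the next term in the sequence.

(-8,-15)

First component goes -57, -50, -43, -36, -29, -22, -15 → -8 (+7 each step).
Second component — always the previous value of the first component: -1, -57, -50, -43, -36, -29, -22 → -15.
Combining the parts gives (-8,-15).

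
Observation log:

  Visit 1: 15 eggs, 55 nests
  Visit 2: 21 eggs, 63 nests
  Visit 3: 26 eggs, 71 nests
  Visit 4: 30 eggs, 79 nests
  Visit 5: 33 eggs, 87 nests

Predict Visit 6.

35 eggs, 95 nests

For the eggs, differences are 6, 5, 4, … (decreasing by 1 each time): 15, 21, 26, 30, 33 → 35.
Nests: +8 each step, so 55, 63, 71, 79, 87 → 95.
So the next line is 35 eggs, 95 nests.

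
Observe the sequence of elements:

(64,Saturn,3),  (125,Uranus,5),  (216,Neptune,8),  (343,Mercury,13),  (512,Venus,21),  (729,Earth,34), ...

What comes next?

For the first component, perfect cubes: 4³, 5³, 6³, …: 64, 125, 216, 343, 512, 729 → 1000.
Planet — runs through the planets Mercury→Neptune: Saturn, Uranus, Neptune, Mercury, Venus, Earth → Mars.
Third component: 3, 5, 8, 13, 21, 34 → 55 (each term is the sum of the two before it).
Putting it together: (1000,Mars,55).

(1000,Mars,55)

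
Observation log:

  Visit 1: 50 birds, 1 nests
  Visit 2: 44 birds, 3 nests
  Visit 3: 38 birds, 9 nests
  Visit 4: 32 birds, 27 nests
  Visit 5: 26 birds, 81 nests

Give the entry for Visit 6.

20 birds, 243 nests

For the birds, −6 each step: 50, 44, 38, 32, 26 → 20.
Nests goes 1, 3, 9, 27, 81 → 243 (×3 each step).
Putting it together: 20 birds, 243 nests.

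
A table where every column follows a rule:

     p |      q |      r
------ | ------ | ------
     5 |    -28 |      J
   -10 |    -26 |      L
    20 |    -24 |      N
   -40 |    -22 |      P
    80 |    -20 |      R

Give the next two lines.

Column p goes 5, -10, 20, -40, 80 → -160 → 320 (×(-2) each step).
Column q: +2 each step; -28, -26, -24, -22, -20 → -18 → -16.
Column r goes J, L, N, P, R → T → V (letters move forward 2 places in the alphabet).
Putting the parts together: -160  -18  T and then 320  -16  V.

-160  -18  T; 320  -16  V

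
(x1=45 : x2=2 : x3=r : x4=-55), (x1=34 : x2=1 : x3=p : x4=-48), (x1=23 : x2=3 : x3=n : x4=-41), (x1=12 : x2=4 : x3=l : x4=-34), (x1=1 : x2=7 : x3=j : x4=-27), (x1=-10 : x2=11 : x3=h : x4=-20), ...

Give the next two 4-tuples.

X1 goes 45, 34, 23, 12, 1, -10 → -21 → -32 (−11 each step).
X2: 2, 1, 3, 4, 7, 11 → 18 → 29 (each term is the sum of the two before it).
X3: letters move back 2 places in the alphabet; r, p, n, l, j, h → f → d.
For the x4, +7 each step: -55, -48, -41, -34, -27, -20 → -13 → -6.
So the next two 4-tuples are (x1=-21 : x2=18 : x3=f : x4=-13) and (x1=-32 : x2=29 : x3=d : x4=-6).

(x1=-21 : x2=18 : x3=f : x4=-13), (x1=-32 : x2=29 : x3=d : x4=-6)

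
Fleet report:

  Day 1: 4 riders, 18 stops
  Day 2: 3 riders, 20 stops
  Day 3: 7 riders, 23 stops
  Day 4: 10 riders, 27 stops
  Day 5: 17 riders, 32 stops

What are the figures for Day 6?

27 riders, 38 stops

For the riders, each term is the sum of the two before it: 4, 3, 7, 10, 17 → 27.
For the stops, differences are 2, 3, 4, … (increasing by 1 each time): 18, 20, 23, 27, 32 → 38.
So the next row is 27 riders, 38 stops.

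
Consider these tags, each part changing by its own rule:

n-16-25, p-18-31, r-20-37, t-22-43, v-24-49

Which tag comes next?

Letter: letters move forward 2 places in the alphabet; n, p, r, t, v → x.
For the second component, +2 each step: 16, 18, 20, 22, 24 → 26.
Third component: +6 each step, so 25, 31, 37, 43, 49 → 55.
So the next tag is x-26-55.

x-26-55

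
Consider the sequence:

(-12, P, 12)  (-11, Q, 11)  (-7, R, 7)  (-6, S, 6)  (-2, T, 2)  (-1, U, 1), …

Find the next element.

(3, V, -3)

First slot: -12, -11, -7, -6, -2, -1 → 3 (alternating steps +1, +4, +1, +4, …).
Letter: P, Q, R, S, T, U → V (letters move forward 1 place in the alphabet).
For the third slot, always the negative of the first slot: 12, 11, 7, 6, 2, 1 → -3.
Combining the parts gives (3, V, -3).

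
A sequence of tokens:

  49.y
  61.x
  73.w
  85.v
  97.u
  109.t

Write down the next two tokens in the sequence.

121.s, 133.r

For the first component, +12 each step: 49, 61, 73, 85, 97, 109 → 121 → 133.
Letter — letters move back 1 place in the alphabet: y, x, w, v, u, t → s → r.
Putting the parts together: 121.s and then 133.r.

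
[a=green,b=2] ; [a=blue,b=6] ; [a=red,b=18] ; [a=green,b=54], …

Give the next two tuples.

[a=blue,b=162], [a=red,b=486]

A: repeats green → blue → red, so green, blue, red, green → blue → red.
B goes 2, 6, 18, 54 → 162 → 486 (×3 each step).
Putting the parts together: [a=blue,b=162] and then [a=red,b=486].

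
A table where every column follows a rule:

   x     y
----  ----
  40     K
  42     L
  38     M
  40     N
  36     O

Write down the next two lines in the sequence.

Column x goes 40, 42, 38, 40, 36 → 38 → 34 (alternating steps +2, −4, +2, −4, …).
Column y — letters move forward 1 place in the alphabet: K, L, M, N, O → P → Q.
Putting the parts together: 38  P and then 34  Q.

38  P; 34  Q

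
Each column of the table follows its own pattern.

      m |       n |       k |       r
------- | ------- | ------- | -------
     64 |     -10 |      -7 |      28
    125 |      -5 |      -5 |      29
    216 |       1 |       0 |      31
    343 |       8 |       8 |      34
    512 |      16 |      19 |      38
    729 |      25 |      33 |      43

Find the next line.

1000  35  50  49

For the column m, perfect cubes: 4³, 5³, 6³, …: 64, 125, 216, 343, 512, 729 → 1000.
Column n: differences are 5, 6, 7, … (increasing by 1 each time); -10, -5, 1, 8, 16, 25 → 35.
Column k: -7, -5, 0, 8, 19, 33 → 50 (differences are 2, 5, 8, … (increasing by 3 each time)).
Column r goes 28, 29, 31, 34, 38, 43 → 49 (differences are 1, 2, 3, … (increasing by 1 each time)).
So the next line is 1000  35  50  49.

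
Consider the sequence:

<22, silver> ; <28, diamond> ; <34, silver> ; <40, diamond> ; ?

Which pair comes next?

First part — +6 each step: 22, 28, 34, 40 → 46.
Rank: alternates silver ↔ diamond; silver, diamond, silver, diamond → silver.
Putting it together: <46, silver>.

<46, silver>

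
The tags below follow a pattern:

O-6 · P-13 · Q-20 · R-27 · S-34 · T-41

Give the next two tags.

Letter goes O, P, Q, R, S, T → U → V (letters move forward 1 place in the alphabet).
Second component goes 6, 13, 20, 27, 34, 41 → 48 → 55 (+7 each step).
So the next two tags are U-48 and V-55.

U-48 then V-55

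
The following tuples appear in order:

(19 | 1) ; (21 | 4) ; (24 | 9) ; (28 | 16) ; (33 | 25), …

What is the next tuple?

First value goes 19, 21, 24, 28, 33 → 39 (differences are 2, 3, 4, … (increasing by 1 each time)).
Second value: perfect squares: 1², 2², 3², …; 1, 4, 9, 16, 25 → 36.
Combining the parts gives (39 | 36).

(39 | 36)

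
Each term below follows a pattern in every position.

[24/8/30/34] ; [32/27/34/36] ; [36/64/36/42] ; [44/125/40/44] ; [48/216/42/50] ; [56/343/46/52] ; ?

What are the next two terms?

First part: alternating steps +8, +4, +8, +4, …; 24, 32, 36, 44, 48, 56 → 60 → 68.
Second part: perfect cubes: 2³, 3³, 4³, …, so 8, 27, 64, 125, 216, 343 → 512 → 729.
For the third part, alternating steps +4, +2, +4, +2, …: 30, 34, 36, 40, 42, 46 → 48 → 52.
Fourth part: 34, 36, 42, 44, 50, 52 → 58 → 60 (alternating steps +2, +6, +2, +6, …).
So the next two terms are [60/512/48/58] and [68/729/52/60].

[60/512/48/58], [68/729/52/60]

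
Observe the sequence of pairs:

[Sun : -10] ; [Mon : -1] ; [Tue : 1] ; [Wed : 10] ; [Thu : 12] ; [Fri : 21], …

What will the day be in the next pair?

Day: Sun, Mon, Tue, Wed, Thu, Fri → Sat (runs through the weekdays Mon→Sun).

Sat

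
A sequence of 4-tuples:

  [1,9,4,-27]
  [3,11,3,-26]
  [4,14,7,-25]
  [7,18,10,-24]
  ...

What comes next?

[11,23,17,-23]

First part: 1, 3, 4, 7 → 11 (each term is the sum of the two before it).
Second part: 9, 11, 14, 18 → 23 (differences are 2, 3, 4, … (increasing by 1 each time)).
For the third part, each term is the sum of the two before it: 4, 3, 7, 10 → 17.
For the fourth part, +1 each step: -27, -26, -25, -24 → -23.
Combining the parts gives [11,23,17,-23].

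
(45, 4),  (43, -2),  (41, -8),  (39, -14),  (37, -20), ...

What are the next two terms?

First part: 45, 43, 41, 39, 37 → 35 → 33 (−2 each step).
Second part goes 4, -2, -8, -14, -20 → -26 → -32 (−6 each step).
So the next two terms are (35, -26) and (33, -32).

(35, -26), (33, -32)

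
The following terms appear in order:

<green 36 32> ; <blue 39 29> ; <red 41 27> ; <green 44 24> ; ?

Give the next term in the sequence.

Colour: green, blue, red, green → blue (repeats green → blue → red).
Second coordinate — alternating steps +3, +2, +3, +2, …: 36, 39, 41, 44 → 46.
Third coordinate — together with the second coordinate always sums to 68: 32, 29, 27, 24 → 22.
So the next term is <blue 46 22>.

<blue 46 22>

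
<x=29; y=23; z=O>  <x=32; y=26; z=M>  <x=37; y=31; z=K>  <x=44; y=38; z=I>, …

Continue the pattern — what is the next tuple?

X: 29, 32, 37, 44 → 53 (differences are 3, 5, 7, … (increasing by 2 each time)).
For the y, always 6 less than the x: 23, 26, 31, 38 → 47.
For the z, letters move back 2 places in the alphabet: O, M, K, I → G.
Putting it together: <x=53; y=47; z=G>.

<x=53; y=47; z=G>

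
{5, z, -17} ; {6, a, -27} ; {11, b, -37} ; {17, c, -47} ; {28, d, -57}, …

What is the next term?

For the first value, each term is the sum of the two before it: 5, 6, 11, 17, 28 → 45.
Letter goes z, a, b, c, d → e (letters move forward 1 place in the alphabet, wrapping Z→A).
Third value: −10 each step, so -17, -27, -37, -47, -57 → -67.
So the next term is {45, e, -67}.

{45, e, -67}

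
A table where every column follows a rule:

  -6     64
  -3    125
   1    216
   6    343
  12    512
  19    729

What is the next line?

First component: differences are 3, 4, 5, … (increasing by 1 each time); -6, -3, 1, 6, 12, 19 → 27.
Second component: perfect cubes: 4³, 5³, 6³, …, so 64, 125, 216, 343, 512, 729 → 1000.
Putting it together: 27  1000.

27  1000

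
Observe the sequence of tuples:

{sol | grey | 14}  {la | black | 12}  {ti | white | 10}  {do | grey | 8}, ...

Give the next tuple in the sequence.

{re | black | 6}

Note: runs through the solfège scale do→ti, so sol, la, ti, do → re.
Shade: grey, black, white, grey → black (repeats grey → black → white).
Third component: −2 each step; 14, 12, 10, 8 → 6.
Combining the parts gives {re | black | 6}.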